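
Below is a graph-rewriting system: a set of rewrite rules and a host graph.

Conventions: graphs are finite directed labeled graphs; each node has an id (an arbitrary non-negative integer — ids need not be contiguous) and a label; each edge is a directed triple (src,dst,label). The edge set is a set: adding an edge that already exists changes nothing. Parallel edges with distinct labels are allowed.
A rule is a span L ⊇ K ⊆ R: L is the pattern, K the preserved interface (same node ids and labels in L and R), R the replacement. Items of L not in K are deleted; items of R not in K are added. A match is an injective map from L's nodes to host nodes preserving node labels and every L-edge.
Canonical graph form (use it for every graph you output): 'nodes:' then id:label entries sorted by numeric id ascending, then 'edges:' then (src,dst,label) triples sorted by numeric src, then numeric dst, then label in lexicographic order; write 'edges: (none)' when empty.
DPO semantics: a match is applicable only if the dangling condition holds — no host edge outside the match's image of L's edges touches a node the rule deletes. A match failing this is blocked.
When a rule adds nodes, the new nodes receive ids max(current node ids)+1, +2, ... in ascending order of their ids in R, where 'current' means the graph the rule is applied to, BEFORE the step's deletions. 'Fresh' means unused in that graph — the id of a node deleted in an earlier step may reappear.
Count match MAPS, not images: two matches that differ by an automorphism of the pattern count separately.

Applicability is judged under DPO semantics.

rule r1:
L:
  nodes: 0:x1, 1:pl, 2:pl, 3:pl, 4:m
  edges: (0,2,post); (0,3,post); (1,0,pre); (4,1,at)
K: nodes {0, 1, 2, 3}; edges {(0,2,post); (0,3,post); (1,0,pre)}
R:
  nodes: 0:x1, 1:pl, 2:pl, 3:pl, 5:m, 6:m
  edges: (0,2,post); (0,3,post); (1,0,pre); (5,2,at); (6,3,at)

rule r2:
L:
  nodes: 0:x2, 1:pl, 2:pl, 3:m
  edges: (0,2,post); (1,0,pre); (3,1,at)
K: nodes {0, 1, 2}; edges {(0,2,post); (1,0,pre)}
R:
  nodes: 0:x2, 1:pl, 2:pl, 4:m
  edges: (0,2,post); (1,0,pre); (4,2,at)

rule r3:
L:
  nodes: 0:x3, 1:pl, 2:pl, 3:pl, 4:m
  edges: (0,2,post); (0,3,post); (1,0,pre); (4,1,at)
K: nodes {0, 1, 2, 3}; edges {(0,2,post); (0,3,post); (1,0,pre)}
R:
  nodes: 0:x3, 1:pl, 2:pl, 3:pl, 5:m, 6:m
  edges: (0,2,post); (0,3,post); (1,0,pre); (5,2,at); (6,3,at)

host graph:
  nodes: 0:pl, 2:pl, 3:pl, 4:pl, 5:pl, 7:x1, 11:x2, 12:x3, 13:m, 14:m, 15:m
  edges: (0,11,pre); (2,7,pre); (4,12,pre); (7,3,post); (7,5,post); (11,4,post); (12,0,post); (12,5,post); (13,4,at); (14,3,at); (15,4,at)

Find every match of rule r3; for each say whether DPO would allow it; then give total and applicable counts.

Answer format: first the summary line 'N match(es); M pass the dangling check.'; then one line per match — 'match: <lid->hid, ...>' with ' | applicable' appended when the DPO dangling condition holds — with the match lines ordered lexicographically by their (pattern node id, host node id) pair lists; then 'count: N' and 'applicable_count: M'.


4 match(es); 4 pass the dangling check.
match: 0->12, 1->4, 2->0, 3->5, 4->13 | applicable
match: 0->12, 1->4, 2->0, 3->5, 4->15 | applicable
match: 0->12, 1->4, 2->5, 3->0, 4->13 | applicable
match: 0->12, 1->4, 2->5, 3->0, 4->15 | applicable
count: 4
applicable_count: 4


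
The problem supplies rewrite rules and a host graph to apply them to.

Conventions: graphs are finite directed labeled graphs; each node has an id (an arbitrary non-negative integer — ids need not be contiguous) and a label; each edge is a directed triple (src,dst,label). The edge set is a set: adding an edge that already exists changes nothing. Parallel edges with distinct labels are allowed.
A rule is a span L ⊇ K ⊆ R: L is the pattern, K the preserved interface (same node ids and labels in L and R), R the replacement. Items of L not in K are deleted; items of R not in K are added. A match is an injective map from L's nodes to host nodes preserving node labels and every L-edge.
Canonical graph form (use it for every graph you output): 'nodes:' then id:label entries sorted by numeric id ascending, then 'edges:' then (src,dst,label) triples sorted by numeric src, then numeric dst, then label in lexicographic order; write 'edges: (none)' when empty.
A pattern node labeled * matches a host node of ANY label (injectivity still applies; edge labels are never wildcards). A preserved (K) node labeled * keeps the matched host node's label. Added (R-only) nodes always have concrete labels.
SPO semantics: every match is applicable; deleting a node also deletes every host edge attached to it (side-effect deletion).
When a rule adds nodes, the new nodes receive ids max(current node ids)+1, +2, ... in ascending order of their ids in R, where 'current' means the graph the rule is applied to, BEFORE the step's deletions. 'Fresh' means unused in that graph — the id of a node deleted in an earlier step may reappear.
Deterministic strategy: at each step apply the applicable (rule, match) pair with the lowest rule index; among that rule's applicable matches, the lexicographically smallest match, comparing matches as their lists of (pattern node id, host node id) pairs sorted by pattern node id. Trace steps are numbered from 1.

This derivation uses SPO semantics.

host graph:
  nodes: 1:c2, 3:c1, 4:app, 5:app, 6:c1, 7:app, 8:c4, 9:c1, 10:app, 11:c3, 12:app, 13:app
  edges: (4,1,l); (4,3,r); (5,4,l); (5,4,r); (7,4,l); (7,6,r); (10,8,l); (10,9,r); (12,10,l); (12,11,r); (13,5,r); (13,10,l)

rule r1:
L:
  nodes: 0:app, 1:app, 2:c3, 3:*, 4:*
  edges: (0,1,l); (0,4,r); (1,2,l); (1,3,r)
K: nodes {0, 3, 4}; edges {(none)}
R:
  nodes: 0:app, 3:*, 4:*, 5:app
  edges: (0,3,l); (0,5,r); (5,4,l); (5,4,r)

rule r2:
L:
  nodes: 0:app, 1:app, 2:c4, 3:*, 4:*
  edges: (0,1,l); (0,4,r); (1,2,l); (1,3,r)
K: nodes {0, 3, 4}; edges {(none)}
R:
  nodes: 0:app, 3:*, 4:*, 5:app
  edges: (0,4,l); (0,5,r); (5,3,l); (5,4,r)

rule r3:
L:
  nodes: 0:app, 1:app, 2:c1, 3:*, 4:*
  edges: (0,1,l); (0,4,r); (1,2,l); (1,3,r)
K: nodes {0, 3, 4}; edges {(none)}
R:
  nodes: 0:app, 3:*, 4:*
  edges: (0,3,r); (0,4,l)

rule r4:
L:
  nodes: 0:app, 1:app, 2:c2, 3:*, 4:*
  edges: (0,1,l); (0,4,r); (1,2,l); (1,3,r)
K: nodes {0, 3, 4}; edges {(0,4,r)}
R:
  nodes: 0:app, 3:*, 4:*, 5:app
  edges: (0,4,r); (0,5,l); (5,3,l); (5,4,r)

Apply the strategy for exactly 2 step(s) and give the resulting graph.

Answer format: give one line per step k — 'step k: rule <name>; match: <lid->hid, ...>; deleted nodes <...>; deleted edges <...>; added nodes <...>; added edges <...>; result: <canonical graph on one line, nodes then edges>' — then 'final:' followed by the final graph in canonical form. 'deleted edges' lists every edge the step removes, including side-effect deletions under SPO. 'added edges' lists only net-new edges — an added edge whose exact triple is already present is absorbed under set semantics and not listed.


step 1: rule r2; match: 0->12, 1->10, 2->8, 3->9, 4->11; deleted nodes 8, 10; deleted edges (10,8,l); (10,9,r); (12,10,l); (12,11,r); (13,10,l); added nodes 14; added edges (12,11,l); (12,14,r); (14,9,l); (14,11,r); result: nodes: 1:c2, 3:c1, 4:app, 5:app, 6:c1, 7:app, 9:c1, 11:c3, 12:app, 13:app, 14:app edges: (4,1,l); (4,3,r); (5,4,l); (5,4,r); (7,4,l); (7,6,r); (12,11,l); (12,14,r); (13,5,r); (14,9,l); (14,11,r)
step 2: rule r4; match: 0->7, 1->4, 2->1, 3->3, 4->6; deleted nodes 1, 4; deleted edges (4,1,l); (4,3,r); (5,4,l); (5,4,r); (7,4,l); added nodes 15; added edges (7,15,l); (15,3,l); (15,6,r); result: nodes: 3:c1, 5:app, 6:c1, 7:app, 9:c1, 11:c3, 12:app, 13:app, 14:app, 15:app edges: (7,6,r); (7,15,l); (12,11,l); (12,14,r); (13,5,r); (14,9,l); (14,11,r); (15,3,l); (15,6,r)
final:
nodes: 3:c1, 5:app, 6:c1, 7:app, 9:c1, 11:c3, 12:app, 13:app, 14:app, 15:app
edges: (7,6,r); (7,15,l); (12,11,l); (12,14,r); (13,5,r); (14,9,l); (14,11,r); (15,3,l); (15,6,r)


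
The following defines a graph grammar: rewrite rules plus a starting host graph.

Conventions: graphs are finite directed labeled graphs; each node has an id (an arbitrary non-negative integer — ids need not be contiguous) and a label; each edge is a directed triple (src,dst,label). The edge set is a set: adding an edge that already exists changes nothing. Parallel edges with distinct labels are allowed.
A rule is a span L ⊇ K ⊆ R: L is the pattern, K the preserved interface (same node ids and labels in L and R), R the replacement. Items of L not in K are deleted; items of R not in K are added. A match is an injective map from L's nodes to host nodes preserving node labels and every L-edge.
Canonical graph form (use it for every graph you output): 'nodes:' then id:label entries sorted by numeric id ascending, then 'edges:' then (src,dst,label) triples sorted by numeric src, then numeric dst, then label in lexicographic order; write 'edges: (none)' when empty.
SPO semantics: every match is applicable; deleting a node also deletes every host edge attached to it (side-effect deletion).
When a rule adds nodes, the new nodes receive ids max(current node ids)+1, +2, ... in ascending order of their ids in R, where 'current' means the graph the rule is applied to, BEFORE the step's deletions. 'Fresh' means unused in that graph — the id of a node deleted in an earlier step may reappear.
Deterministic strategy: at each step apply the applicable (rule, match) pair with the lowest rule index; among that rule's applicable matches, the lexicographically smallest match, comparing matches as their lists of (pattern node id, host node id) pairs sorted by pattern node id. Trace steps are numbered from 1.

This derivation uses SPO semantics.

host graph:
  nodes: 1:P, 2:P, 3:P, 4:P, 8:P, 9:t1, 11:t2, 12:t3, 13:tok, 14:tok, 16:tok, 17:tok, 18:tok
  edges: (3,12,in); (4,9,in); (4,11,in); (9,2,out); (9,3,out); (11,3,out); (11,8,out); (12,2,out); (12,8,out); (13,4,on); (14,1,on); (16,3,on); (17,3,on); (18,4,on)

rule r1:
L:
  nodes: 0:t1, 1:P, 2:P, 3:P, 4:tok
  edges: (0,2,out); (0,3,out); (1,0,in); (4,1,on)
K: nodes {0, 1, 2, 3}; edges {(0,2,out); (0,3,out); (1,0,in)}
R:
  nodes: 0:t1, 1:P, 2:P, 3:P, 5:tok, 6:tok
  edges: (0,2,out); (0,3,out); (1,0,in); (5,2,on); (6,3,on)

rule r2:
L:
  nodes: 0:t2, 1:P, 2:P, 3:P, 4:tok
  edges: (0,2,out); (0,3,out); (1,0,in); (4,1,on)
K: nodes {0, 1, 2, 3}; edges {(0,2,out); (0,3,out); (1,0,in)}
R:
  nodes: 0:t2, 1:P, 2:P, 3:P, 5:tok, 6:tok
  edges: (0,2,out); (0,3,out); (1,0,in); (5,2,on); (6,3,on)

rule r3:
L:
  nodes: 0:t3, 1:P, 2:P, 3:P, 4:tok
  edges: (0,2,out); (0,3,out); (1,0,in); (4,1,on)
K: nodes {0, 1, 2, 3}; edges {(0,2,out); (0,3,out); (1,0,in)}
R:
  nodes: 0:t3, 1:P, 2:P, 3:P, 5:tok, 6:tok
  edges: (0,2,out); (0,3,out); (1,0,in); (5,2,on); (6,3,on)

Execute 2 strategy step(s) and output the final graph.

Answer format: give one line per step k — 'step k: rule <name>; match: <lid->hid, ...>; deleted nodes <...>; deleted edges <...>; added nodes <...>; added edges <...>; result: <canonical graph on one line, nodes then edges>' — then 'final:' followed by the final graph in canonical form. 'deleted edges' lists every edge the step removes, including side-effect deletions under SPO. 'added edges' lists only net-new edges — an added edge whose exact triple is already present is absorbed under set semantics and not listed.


step 1: rule r1; match: 0->9, 1->4, 2->2, 3->3, 4->13; deleted nodes 13; deleted edges (13,4,on); added nodes 19, 20; added edges (19,2,on); (20,3,on); result: nodes: 1:P, 2:P, 3:P, 4:P, 8:P, 9:t1, 11:t2, 12:t3, 14:tok, 16:tok, 17:tok, 18:tok, 19:tok, 20:tok edges: (3,12,in); (4,9,in); (4,11,in); (9,2,out); (9,3,out); (11,3,out); (11,8,out); (12,2,out); (12,8,out); (14,1,on); (16,3,on); (17,3,on); (18,4,on); (19,2,on); (20,3,on)
step 2: rule r1; match: 0->9, 1->4, 2->2, 3->3, 4->18; deleted nodes 18; deleted edges (18,4,on); added nodes 21, 22; added edges (21,2,on); (22,3,on); result: nodes: 1:P, 2:P, 3:P, 4:P, 8:P, 9:t1, 11:t2, 12:t3, 14:tok, 16:tok, 17:tok, 19:tok, 20:tok, 21:tok, 22:tok edges: (3,12,in); (4,9,in); (4,11,in); (9,2,out); (9,3,out); (11,3,out); (11,8,out); (12,2,out); (12,8,out); (14,1,on); (16,3,on); (17,3,on); (19,2,on); (20,3,on); (21,2,on); (22,3,on)
final:
nodes: 1:P, 2:P, 3:P, 4:P, 8:P, 9:t1, 11:t2, 12:t3, 14:tok, 16:tok, 17:tok, 19:tok, 20:tok, 21:tok, 22:tok
edges: (3,12,in); (4,9,in); (4,11,in); (9,2,out); (9,3,out); (11,3,out); (11,8,out); (12,2,out); (12,8,out); (14,1,on); (16,3,on); (17,3,on); (19,2,on); (20,3,on); (21,2,on); (22,3,on)


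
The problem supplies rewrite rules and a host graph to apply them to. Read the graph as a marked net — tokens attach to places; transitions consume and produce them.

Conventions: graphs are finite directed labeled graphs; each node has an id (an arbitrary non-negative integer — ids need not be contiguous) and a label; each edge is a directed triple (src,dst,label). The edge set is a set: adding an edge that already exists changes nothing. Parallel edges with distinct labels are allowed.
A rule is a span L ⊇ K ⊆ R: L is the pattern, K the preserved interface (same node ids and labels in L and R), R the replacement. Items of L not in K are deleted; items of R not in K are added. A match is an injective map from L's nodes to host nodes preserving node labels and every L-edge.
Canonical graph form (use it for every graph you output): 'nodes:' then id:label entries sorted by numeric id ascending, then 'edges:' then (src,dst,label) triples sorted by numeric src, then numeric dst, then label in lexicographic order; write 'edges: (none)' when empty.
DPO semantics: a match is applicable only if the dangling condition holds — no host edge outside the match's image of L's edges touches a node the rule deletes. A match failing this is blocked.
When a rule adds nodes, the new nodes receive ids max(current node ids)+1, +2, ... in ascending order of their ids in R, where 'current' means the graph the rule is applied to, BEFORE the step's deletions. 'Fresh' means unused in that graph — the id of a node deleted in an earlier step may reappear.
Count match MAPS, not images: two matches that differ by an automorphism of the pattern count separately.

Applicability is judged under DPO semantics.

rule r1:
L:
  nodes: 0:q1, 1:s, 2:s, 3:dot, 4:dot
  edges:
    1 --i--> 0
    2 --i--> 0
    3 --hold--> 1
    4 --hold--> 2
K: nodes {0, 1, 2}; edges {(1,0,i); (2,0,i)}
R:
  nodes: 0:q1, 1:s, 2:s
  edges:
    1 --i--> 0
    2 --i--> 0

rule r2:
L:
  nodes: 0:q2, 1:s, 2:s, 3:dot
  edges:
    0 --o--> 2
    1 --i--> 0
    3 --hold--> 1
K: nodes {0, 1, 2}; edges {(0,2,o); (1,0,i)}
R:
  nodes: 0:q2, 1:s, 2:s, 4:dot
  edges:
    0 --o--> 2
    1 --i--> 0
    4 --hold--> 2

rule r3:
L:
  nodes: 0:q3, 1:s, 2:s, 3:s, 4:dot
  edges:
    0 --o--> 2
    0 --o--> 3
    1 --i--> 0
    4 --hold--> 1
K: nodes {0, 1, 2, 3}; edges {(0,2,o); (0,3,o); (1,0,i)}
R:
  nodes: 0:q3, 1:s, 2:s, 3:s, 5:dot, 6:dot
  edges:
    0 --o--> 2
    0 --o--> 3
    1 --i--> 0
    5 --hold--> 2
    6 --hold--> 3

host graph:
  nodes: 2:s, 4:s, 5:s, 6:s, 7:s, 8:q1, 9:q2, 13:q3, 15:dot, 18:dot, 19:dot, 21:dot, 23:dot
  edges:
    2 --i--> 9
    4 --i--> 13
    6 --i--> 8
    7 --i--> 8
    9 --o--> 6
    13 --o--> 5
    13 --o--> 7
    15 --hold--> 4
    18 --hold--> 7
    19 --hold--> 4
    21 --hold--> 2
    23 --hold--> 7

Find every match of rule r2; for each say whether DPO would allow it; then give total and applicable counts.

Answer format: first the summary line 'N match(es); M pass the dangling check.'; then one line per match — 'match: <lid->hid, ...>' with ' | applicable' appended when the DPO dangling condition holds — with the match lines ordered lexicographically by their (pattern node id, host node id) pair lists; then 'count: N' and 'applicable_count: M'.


1 match(es); 1 pass the dangling check.
match: 0->9, 1->2, 2->6, 3->21 | applicable
count: 1
applicable_count: 1


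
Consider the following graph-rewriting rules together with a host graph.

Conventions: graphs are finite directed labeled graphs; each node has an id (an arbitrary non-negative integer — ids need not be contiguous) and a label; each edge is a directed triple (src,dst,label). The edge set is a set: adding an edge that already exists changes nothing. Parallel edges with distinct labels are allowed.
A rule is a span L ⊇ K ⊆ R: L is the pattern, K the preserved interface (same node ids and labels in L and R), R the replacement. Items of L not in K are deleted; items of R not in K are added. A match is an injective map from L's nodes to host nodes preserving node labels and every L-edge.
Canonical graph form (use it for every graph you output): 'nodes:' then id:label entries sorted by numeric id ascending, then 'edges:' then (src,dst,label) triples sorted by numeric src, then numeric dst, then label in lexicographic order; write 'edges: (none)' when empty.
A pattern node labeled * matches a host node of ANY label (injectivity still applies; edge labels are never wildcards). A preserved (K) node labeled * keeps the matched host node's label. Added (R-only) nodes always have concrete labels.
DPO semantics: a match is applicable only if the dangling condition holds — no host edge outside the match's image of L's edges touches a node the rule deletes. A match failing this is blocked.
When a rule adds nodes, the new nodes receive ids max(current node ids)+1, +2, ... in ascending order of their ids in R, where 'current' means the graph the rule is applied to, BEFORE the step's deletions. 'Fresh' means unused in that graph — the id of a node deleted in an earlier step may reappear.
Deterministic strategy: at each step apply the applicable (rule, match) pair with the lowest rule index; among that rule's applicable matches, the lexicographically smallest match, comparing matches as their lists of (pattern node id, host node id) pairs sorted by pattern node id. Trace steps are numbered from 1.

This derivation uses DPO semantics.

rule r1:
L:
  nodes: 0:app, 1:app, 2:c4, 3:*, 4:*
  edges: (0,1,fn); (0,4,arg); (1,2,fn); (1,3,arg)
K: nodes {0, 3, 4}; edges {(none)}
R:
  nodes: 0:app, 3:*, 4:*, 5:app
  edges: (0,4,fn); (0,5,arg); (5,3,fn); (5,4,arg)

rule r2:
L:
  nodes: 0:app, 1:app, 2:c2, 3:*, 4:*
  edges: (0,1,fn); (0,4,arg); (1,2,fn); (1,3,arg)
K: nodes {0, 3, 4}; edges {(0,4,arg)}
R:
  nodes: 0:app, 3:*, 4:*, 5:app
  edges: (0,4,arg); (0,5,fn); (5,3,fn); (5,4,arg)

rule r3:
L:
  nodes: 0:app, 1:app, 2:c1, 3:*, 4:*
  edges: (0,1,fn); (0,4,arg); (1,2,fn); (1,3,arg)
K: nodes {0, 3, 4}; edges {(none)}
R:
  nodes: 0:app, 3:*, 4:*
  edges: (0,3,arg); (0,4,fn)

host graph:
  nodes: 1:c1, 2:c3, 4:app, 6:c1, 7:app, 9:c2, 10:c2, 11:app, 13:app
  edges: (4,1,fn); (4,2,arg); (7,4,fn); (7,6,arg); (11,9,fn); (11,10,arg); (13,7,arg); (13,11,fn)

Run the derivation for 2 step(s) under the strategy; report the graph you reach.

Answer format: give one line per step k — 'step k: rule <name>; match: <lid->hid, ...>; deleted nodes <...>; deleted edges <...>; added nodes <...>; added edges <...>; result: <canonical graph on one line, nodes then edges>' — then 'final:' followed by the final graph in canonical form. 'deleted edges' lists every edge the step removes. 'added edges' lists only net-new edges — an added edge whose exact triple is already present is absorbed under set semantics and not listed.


step 1: rule r2; match: 0->13, 1->11, 2->9, 3->10, 4->7; deleted nodes 9, 11; deleted edges (11,9,fn); (11,10,arg); (13,11,fn); added nodes 14; added edges (13,14,fn); (14,7,arg); (14,10,fn); result: nodes: 1:c1, 2:c3, 4:app, 6:c1, 7:app, 10:c2, 13:app, 14:app edges: (4,1,fn); (4,2,arg); (7,4,fn); (7,6,arg); (13,7,arg); (13,14,fn); (14,7,arg); (14,10,fn)
step 2: rule r3; match: 0->7, 1->4, 2->1, 3->2, 4->6; deleted nodes 1, 4; deleted edges (4,1,fn); (4,2,arg); (7,4,fn); (7,6,arg); added nodes (none); added edges (7,2,arg); (7,6,fn); result: nodes: 2:c3, 6:c1, 7:app, 10:c2, 13:app, 14:app edges: (7,2,arg); (7,6,fn); (13,7,arg); (13,14,fn); (14,7,arg); (14,10,fn)
final:
nodes: 2:c3, 6:c1, 7:app, 10:c2, 13:app, 14:app
edges: (7,2,arg); (7,6,fn); (13,7,arg); (13,14,fn); (14,7,arg); (14,10,fn)


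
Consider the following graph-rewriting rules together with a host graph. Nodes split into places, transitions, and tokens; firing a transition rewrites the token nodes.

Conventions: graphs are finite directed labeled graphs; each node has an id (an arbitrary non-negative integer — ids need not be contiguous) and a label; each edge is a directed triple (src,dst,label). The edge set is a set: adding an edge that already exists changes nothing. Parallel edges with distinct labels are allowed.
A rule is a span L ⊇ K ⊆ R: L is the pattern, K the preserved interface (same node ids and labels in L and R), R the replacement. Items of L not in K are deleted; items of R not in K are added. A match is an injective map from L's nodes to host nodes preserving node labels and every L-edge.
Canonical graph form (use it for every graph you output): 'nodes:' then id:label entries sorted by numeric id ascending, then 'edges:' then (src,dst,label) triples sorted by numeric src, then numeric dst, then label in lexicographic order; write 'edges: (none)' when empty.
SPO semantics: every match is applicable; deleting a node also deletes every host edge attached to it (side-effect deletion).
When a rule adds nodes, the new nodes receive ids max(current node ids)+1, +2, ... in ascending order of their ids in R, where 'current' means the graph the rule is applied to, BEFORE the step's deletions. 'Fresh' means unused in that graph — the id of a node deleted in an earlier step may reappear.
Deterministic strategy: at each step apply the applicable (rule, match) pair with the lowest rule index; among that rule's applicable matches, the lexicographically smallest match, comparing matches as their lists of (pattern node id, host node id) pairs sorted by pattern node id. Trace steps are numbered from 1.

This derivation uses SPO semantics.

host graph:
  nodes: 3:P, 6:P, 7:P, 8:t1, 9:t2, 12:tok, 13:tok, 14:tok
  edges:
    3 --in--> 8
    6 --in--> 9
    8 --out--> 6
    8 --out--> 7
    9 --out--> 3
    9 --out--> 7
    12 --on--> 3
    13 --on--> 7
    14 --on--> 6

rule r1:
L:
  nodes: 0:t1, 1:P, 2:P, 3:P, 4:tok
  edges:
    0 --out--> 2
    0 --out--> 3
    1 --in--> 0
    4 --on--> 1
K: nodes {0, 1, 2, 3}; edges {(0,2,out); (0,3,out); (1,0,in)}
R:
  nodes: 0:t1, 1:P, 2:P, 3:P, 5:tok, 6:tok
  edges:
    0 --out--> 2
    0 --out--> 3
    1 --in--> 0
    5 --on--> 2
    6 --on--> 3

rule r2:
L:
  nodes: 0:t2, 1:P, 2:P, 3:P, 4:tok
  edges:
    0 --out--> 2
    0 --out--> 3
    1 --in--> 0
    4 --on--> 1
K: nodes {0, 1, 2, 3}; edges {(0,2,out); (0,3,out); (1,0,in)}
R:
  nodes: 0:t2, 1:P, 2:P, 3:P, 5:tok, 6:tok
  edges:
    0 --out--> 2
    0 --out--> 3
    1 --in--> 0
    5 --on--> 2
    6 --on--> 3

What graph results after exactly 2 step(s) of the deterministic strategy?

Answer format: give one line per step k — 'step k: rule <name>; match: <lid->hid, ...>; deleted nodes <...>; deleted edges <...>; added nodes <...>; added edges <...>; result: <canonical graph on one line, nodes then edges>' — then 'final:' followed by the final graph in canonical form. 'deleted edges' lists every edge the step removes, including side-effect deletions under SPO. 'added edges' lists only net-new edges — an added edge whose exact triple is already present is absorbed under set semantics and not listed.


step 1: rule r1; match: 0->8, 1->3, 2->6, 3->7, 4->12; deleted nodes 12; deleted edges (12,3,on); added nodes 15, 16; added edges (15,6,on); (16,7,on); result: nodes: 3:P, 6:P, 7:P, 8:t1, 9:t2, 13:tok, 14:tok, 15:tok, 16:tok edges: (3,8,in); (6,9,in); (8,6,out); (8,7,out); (9,3,out); (9,7,out); (13,7,on); (14,6,on); (15,6,on); (16,7,on)
step 2: rule r2; match: 0->9, 1->6, 2->3, 3->7, 4->14; deleted nodes 14; deleted edges (14,6,on); added nodes 17, 18; added edges (17,3,on); (18,7,on); result: nodes: 3:P, 6:P, 7:P, 8:t1, 9:t2, 13:tok, 15:tok, 16:tok, 17:tok, 18:tok edges: (3,8,in); (6,9,in); (8,6,out); (8,7,out); (9,3,out); (9,7,out); (13,7,on); (15,6,on); (16,7,on); (17,3,on); (18,7,on)
final:
nodes: 3:P, 6:P, 7:P, 8:t1, 9:t2, 13:tok, 15:tok, 16:tok, 17:tok, 18:tok
edges: (3,8,in); (6,9,in); (8,6,out); (8,7,out); (9,3,out); (9,7,out); (13,7,on); (15,6,on); (16,7,on); (17,3,on); (18,7,on)


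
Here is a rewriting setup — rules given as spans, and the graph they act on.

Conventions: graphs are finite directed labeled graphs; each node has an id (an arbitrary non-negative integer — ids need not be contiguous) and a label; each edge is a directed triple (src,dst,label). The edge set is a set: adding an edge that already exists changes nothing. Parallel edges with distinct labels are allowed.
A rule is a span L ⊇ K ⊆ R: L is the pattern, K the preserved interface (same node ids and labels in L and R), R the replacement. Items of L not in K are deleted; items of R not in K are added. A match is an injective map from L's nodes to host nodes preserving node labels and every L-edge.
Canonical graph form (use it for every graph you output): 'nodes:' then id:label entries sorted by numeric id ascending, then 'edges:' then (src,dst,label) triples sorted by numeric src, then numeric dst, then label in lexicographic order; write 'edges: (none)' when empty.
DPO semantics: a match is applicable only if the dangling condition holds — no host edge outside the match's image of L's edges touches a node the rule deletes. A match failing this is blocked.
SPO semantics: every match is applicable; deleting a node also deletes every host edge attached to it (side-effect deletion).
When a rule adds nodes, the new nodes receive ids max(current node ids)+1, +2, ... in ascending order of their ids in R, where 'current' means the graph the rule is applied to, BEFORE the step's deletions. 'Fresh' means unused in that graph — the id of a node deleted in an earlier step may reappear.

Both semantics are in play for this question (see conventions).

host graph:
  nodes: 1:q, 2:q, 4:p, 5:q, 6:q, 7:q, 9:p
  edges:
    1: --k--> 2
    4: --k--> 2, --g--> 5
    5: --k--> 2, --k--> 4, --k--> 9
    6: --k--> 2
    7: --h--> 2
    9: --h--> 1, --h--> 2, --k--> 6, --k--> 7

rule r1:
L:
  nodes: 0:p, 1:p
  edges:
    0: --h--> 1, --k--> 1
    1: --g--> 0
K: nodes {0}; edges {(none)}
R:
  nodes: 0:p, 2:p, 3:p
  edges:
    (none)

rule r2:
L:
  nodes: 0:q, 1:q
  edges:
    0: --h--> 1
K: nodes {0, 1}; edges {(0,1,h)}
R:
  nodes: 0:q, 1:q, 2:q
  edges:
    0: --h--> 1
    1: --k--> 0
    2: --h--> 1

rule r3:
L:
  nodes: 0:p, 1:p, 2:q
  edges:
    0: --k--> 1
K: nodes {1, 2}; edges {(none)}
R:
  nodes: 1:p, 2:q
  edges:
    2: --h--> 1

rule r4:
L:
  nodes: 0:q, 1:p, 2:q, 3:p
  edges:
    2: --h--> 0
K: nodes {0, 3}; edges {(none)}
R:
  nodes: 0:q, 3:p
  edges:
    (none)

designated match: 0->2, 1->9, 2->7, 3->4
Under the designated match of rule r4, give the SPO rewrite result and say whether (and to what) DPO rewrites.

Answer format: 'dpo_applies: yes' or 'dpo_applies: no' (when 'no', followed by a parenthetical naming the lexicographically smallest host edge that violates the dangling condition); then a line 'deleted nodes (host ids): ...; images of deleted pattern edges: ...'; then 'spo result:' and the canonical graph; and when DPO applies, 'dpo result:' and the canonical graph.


dpo_applies: no
(the rule deletes node 9, which keeps host edge (5,9,k) outside the match image — the dangling condition fails, DPO blocks; SPO proceeds and side-deletes such edges)
deleted nodes (host ids): 7, 9; images of deleted pattern edges: (7,2,h)
spo result:
nodes: 1:q, 2:q, 4:p, 5:q, 6:q
edges: (1,2,k); (4,2,k); (4,5,g); (5,2,k); (5,4,k); (6,2,k)


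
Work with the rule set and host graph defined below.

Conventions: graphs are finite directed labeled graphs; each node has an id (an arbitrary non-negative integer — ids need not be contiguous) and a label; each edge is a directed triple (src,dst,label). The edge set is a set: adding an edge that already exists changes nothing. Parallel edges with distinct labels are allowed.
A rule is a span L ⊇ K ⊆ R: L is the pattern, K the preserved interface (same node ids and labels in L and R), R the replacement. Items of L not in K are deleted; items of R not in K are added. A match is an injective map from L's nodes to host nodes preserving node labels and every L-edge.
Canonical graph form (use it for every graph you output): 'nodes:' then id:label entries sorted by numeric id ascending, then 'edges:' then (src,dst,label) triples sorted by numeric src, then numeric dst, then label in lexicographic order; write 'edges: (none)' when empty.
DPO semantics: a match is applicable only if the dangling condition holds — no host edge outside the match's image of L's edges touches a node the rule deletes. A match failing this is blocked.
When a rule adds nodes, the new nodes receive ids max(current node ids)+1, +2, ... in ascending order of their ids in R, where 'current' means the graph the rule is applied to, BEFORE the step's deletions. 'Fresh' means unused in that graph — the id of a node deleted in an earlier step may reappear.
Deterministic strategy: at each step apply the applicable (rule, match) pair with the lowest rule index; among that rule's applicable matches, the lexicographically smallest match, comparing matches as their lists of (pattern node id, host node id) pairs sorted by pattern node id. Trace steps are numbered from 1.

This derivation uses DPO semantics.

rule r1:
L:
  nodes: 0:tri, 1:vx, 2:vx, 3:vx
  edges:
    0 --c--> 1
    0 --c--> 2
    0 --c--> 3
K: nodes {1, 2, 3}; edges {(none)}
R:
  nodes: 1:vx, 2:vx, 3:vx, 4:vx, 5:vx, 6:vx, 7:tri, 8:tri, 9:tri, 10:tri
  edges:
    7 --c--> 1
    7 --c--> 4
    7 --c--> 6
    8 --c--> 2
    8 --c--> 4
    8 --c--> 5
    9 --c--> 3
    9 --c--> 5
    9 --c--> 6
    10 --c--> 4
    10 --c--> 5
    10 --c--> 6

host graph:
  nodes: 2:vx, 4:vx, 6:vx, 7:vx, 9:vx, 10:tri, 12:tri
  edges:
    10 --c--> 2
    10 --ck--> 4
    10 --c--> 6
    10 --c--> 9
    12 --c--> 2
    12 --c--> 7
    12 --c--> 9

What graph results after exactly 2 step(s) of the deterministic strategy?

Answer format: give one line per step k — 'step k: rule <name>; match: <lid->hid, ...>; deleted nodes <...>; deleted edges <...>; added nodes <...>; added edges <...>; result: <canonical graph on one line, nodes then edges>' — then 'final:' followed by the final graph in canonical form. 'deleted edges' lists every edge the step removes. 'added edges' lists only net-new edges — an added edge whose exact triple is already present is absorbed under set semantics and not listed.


step 1: rule r1; match: 0->12, 1->2, 2->7, 3->9; deleted nodes 12; deleted edges (12,2,c); (12,7,c); (12,9,c); added nodes 13, 14, 15, 16, 17, 18, 19; added edges (16,2,c); (16,13,c); (16,15,c); (17,7,c); (17,13,c); (17,14,c); (18,9,c); (18,14,c); (18,15,c); (19,13,c); (19,14,c); (19,15,c); result: nodes: 2:vx, 4:vx, 6:vx, 7:vx, 9:vx, 10:tri, 13:vx, 14:vx, 15:vx, 16:tri, 17:tri, 18:tri, 19:tri edges: (10,2,c); (10,4,ck); (10,6,c); (10,9,c); (16,2,c); (16,13,c); (16,15,c); (17,7,c); (17,13,c); (17,14,c); (18,9,c); (18,14,c); (18,15,c); (19,13,c); (19,14,c); (19,15,c)
step 2: rule r1; match: 0->16, 1->2, 2->13, 3->15; deleted nodes 16; deleted edges (16,2,c); (16,13,c); (16,15,c); added nodes 20, 21, 22, 23, 24, 25, 26; added edges (23,2,c); (23,20,c); (23,22,c); (24,13,c); (24,20,c); (24,21,c); (25,15,c); (25,21,c); (25,22,c); (26,20,c); (26,21,c); (26,22,c); result: nodes: 2:vx, 4:vx, 6:vx, 7:vx, 9:vx, 10:tri, 13:vx, 14:vx, 15:vx, 17:tri, 18:tri, 19:tri, 20:vx, 21:vx, 22:vx, 23:tri, 24:tri, 25:tri, 26:tri edges: (10,2,c); (10,4,ck); (10,6,c); (10,9,c); (17,7,c); (17,13,c); (17,14,c); (18,9,c); (18,14,c); (18,15,c); (19,13,c); (19,14,c); (19,15,c); (23,2,c); (23,20,c); (23,22,c); (24,13,c); (24,20,c); (24,21,c); (25,15,c); (25,21,c); (25,22,c); (26,20,c); (26,21,c); (26,22,c)
final:
nodes: 2:vx, 4:vx, 6:vx, 7:vx, 9:vx, 10:tri, 13:vx, 14:vx, 15:vx, 17:tri, 18:tri, 19:tri, 20:vx, 21:vx, 22:vx, 23:tri, 24:tri, 25:tri, 26:tri
edges: (10,2,c); (10,4,ck); (10,6,c); (10,9,c); (17,7,c); (17,13,c); (17,14,c); (18,9,c); (18,14,c); (18,15,c); (19,13,c); (19,14,c); (19,15,c); (23,2,c); (23,20,c); (23,22,c); (24,13,c); (24,20,c); (24,21,c); (25,15,c); (25,21,c); (25,22,c); (26,20,c); (26,21,c); (26,22,c)


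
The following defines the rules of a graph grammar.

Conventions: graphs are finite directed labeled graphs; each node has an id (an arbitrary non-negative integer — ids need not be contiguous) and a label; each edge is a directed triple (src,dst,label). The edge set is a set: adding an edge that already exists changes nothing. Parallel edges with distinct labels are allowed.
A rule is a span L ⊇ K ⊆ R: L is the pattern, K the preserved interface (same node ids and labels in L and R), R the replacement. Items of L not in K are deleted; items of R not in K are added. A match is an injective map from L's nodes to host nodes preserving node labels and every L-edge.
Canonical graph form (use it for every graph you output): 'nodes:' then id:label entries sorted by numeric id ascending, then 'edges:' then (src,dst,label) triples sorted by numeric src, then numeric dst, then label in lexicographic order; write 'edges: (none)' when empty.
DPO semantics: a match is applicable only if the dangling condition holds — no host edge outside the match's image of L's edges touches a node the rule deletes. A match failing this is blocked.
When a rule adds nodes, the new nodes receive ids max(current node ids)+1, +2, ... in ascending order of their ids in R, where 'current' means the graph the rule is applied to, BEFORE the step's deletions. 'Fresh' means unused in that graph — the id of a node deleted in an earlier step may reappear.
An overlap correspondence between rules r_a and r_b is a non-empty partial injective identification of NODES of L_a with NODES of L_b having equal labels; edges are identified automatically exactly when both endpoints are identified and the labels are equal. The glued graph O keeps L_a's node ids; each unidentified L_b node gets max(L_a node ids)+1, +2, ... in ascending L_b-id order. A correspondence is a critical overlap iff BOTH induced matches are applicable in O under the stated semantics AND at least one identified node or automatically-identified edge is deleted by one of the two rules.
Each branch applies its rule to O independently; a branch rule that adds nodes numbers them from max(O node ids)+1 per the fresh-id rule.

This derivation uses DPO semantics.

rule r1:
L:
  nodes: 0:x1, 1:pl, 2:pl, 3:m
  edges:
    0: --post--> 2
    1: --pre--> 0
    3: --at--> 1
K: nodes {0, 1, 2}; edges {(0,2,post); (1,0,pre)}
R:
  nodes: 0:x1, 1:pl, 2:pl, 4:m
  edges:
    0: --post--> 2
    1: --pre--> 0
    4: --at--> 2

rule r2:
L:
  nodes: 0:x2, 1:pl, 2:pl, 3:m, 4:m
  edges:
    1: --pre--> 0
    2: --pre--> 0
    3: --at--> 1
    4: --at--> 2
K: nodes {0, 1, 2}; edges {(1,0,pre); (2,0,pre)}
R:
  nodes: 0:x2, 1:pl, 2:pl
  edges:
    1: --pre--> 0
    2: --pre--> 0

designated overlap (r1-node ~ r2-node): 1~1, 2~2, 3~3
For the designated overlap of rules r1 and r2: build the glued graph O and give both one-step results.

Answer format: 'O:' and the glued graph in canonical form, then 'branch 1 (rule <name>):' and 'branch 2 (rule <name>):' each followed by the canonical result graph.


O:
nodes: 0:x1, 1:pl, 2:pl, 3:m, 4:x2, 5:m
edges: (0,2,post); (1,0,pre); (1,4,pre); (2,4,pre); (3,1,at); (5,2,at)
branch 1 (rule r1):
nodes: 0:x1, 1:pl, 2:pl, 4:x2, 5:m, 6:m
edges: (0,2,post); (1,0,pre); (1,4,pre); (2,4,pre); (5,2,at); (6,2,at)
branch 2 (rule r2):
nodes: 0:x1, 1:pl, 2:pl, 4:x2
edges: (0,2,post); (1,0,pre); (1,4,pre); (2,4,pre)


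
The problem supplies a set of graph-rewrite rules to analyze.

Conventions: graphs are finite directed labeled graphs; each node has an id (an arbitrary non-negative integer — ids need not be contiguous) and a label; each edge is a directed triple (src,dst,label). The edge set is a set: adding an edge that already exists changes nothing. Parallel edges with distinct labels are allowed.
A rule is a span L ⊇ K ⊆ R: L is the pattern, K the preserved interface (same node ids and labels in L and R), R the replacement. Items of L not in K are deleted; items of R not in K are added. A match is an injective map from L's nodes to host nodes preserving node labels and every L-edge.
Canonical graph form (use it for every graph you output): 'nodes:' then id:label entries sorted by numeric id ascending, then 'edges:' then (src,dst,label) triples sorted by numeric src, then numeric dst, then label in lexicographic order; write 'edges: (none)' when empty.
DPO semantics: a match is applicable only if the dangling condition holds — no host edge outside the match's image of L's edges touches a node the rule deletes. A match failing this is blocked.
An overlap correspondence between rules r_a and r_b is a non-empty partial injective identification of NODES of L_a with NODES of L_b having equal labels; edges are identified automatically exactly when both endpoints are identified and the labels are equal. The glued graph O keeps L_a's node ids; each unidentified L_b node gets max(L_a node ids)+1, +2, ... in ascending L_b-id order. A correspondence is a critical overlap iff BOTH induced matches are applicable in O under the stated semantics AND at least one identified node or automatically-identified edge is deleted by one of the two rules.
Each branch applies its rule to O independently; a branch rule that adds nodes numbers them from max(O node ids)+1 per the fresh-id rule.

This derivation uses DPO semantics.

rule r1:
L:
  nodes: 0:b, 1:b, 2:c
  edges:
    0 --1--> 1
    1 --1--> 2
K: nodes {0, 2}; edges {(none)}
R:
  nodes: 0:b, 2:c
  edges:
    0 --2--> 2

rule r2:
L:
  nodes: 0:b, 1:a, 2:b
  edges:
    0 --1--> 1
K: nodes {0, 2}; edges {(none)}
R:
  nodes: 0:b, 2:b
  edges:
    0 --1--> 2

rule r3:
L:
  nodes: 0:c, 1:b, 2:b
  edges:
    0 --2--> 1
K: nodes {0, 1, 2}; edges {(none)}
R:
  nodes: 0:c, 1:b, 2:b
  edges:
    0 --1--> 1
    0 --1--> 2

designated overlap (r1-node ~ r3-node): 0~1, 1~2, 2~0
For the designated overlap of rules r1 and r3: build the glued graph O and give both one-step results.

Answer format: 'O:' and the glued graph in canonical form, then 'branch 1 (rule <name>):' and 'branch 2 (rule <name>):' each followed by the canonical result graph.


O:
nodes: 0:b, 1:b, 2:c
edges: (0,1,1); (1,2,1); (2,0,2)
branch 1 (rule r1):
nodes: 0:b, 2:c
edges: (0,2,2); (2,0,2)
branch 2 (rule r3):
nodes: 0:b, 1:b, 2:c
edges: (0,1,1); (1,2,1); (2,0,1); (2,1,1)


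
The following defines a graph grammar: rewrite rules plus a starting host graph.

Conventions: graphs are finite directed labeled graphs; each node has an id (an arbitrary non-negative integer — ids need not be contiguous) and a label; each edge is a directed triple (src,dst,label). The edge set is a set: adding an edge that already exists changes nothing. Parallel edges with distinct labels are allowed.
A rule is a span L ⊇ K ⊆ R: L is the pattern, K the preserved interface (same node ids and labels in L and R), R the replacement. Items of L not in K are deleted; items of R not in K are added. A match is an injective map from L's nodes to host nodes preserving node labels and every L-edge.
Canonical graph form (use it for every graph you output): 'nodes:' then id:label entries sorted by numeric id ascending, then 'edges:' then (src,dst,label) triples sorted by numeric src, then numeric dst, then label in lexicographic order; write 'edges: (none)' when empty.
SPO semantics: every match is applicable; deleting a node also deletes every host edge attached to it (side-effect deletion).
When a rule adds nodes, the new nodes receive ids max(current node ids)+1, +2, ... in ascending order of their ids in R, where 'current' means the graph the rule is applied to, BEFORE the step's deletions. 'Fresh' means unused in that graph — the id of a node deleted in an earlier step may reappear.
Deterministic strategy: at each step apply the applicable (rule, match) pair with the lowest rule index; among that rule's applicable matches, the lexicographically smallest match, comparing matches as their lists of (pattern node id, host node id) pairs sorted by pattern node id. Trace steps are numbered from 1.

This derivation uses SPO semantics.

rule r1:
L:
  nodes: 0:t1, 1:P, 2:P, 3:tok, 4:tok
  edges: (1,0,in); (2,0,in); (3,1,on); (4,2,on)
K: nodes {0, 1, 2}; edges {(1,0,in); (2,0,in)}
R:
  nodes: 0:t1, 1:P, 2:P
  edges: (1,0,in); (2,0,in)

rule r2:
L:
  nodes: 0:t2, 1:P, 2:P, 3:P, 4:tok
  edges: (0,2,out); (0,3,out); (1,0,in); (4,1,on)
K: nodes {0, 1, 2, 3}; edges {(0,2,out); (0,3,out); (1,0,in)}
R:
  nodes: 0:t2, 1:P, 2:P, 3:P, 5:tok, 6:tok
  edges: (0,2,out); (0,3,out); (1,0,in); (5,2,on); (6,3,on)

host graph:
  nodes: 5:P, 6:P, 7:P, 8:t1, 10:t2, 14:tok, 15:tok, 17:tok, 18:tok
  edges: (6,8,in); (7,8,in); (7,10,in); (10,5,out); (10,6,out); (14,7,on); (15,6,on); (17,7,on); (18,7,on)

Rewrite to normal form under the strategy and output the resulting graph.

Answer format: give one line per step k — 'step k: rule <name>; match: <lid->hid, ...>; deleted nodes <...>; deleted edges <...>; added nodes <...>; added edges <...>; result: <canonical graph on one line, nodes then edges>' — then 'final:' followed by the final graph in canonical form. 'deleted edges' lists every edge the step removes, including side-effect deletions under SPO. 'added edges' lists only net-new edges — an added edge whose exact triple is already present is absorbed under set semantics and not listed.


step 1: rule r1; match: 0->8, 1->6, 2->7, 3->15, 4->14; deleted nodes 14, 15; deleted edges (14,7,on); (15,6,on); added nodes (none); added edges (none); result: nodes: 5:P, 6:P, 7:P, 8:t1, 10:t2, 17:tok, 18:tok edges: (6,8,in); (7,8,in); (7,10,in); (10,5,out); (10,6,out); (17,7,on); (18,7,on)
step 2: rule r2; match: 0->10, 1->7, 2->5, 3->6, 4->17; deleted nodes 17; deleted edges (17,7,on); added nodes 19, 20; added edges (19,5,on); (20,6,on); result: nodes: 5:P, 6:P, 7:P, 8:t1, 10:t2, 18:tok, 19:tok, 20:tok edges: (6,8,in); (7,8,in); (7,10,in); (10,5,out); (10,6,out); (18,7,on); (19,5,on); (20,6,on)
step 3: rule r1; match: 0->8, 1->6, 2->7, 3->20, 4->18; deleted nodes 18, 20; deleted edges (18,7,on); (20,6,on); added nodes (none); added edges (none); result: nodes: 5:P, 6:P, 7:P, 8:t1, 10:t2, 19:tok edges: (6,8,in); (7,8,in); (7,10,in); (10,5,out); (10,6,out); (19,5,on)
final:
nodes: 5:P, 6:P, 7:P, 8:t1, 10:t2, 19:tok
edges: (6,8,in); (7,8,in); (7,10,in); (10,5,out); (10,6,out); (19,5,on)
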